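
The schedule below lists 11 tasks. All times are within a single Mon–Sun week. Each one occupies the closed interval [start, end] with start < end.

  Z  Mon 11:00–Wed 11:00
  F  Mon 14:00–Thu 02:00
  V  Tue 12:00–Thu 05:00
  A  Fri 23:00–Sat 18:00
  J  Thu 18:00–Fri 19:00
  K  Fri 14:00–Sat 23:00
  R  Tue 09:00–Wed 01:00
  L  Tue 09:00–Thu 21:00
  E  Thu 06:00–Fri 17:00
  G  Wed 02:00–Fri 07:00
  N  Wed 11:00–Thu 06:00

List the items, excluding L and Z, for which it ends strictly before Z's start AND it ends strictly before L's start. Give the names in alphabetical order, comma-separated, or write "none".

none

Conditions: its end is strictly before Z's start (X.end < Mon 11:00) AND its end is strictly before L's start (X.end < Tue 09:00).
A: end Sat 18:00 < Mon 11:00? ✗; end Sat 18:00 < Tue 09:00? ✗ → no.
E: end Fri 17:00 < Mon 11:00? ✗; end Fri 17:00 < Tue 09:00? ✗ → no.
F: end Thu 02:00 < Mon 11:00? ✗; end Thu 02:00 < Tue 09:00? ✗ → no.
G: end Fri 07:00 < Mon 11:00? ✗; end Fri 07:00 < Tue 09:00? ✗ → no.
J: end Fri 19:00 < Mon 11:00? ✗; end Fri 19:00 < Tue 09:00? ✗ → no.
K: end Sat 23:00 < Mon 11:00? ✗; end Sat 23:00 < Tue 09:00? ✗ → no.
N: end Thu 06:00 < Mon 11:00? ✗; end Thu 06:00 < Tue 09:00? ✗ → no.
R: end Wed 01:00 < Mon 11:00? ✗; end Wed 01:00 < Tue 09:00? ✗ → no.
V: end Thu 05:00 < Mon 11:00? ✗; end Thu 05:00 < Tue 09:00? ✗ → no.
Result: none.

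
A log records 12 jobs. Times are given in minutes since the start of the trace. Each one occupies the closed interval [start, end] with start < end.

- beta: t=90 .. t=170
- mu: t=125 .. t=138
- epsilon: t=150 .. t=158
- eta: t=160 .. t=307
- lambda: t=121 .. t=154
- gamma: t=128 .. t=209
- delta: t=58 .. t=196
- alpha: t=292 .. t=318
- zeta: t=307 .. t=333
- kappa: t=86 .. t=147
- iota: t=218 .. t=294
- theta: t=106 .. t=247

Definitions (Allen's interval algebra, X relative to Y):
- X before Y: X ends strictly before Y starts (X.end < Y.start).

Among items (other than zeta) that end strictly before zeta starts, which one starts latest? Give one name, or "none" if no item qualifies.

iota

Target zeta = [t=307, t=333].
alpha [t=292, t=318] → overlaps → excluded.
beta [t=90, t=170] → before → candidate.
delta [t=58, t=196] → before → candidate.
epsilon [t=150, t=158] → before → candidate.
eta [t=160, t=307] → meets → excluded.
gamma [t=128, t=209] → before → candidate.
iota [t=218, t=294] → before → candidate.
kappa [t=86, t=147] → before → candidate.
lambda [t=121, t=154] → before → candidate.
mu [t=125, t=138] → before → candidate.
theta [t=106, t=247] → before → candidate.
Among candidates, latest start is t=218 → iota.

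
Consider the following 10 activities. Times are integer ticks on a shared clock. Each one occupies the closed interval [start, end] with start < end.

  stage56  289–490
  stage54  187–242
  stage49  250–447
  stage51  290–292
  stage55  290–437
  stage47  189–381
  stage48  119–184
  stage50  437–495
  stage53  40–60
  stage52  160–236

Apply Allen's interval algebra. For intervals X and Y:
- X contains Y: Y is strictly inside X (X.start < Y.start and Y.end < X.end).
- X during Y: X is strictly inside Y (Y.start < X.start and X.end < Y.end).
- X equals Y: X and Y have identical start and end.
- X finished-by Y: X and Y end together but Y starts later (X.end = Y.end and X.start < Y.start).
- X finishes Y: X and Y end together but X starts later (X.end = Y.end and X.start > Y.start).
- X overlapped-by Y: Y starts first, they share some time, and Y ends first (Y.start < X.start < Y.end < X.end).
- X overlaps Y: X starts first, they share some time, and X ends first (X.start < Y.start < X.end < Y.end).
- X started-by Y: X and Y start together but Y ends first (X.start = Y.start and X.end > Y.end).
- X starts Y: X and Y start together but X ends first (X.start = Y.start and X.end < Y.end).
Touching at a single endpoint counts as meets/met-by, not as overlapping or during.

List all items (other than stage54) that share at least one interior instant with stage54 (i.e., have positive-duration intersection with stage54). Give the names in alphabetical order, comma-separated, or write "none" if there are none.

stage47, stage52

Target stage54 = [187, 242].
stage47 [189, 381] → overlapped-by → yes.
stage48 [119, 184] → before → no.
stage49 [250, 447] → after → no.
stage50 [437, 495] → after → no.
stage51 [290, 292] → after → no.
stage52 [160, 236] → overlaps → yes.
stage53 [40, 60] → before → no.
stage55 [290, 437] → after → no.
stage56 [289, 490] → after → no.
Result: stage47, stage52.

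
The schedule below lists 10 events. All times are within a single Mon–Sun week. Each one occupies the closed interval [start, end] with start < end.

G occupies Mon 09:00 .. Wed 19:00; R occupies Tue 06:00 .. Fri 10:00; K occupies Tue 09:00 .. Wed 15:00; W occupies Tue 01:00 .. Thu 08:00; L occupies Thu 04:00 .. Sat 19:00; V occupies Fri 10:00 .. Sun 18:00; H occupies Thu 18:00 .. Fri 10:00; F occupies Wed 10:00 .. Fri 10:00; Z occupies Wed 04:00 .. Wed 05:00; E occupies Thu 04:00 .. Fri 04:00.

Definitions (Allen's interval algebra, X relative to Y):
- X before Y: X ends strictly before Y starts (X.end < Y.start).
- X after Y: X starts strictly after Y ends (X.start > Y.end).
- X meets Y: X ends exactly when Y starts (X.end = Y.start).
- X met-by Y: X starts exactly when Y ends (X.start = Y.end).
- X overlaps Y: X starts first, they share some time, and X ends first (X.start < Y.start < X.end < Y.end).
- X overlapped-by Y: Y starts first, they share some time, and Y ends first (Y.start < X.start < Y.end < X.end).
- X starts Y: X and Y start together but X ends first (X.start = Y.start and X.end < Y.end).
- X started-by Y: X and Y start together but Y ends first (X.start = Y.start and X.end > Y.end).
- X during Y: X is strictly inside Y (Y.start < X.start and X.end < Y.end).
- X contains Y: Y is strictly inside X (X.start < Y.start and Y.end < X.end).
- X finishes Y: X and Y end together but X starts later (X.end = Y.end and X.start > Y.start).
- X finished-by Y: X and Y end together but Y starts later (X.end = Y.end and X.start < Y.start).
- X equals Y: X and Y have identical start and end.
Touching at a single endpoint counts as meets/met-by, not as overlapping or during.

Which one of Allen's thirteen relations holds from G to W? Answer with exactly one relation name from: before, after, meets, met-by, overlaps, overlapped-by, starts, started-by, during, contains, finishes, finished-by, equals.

overlaps

G = [Mon 09:00, Wed 19:00]; W = [Tue 01:00, Thu 08:00].
Compare endpoints: G.start < W.start, G.start < W.end, G.end > W.start, G.end < W.end.
That pattern is 'overlaps'.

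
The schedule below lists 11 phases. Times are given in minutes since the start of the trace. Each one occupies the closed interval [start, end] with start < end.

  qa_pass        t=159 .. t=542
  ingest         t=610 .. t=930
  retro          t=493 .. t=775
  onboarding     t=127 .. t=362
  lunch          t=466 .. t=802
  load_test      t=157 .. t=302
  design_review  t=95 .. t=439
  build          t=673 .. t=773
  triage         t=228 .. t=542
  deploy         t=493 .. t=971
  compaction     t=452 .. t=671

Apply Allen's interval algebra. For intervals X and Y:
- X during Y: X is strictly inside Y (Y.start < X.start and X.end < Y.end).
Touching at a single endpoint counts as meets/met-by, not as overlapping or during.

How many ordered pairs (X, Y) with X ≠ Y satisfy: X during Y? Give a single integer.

Checking all 110 ordered pairs for relation 'during'; matching pairs in alphabetical order:
(build, deploy): build during deploy ✓
(build, ingest): build during ingest ✓
(build, lunch): build during lunch ✓
(build, retro): build during retro ✓
(ingest, deploy): ingest during deploy ✓
(load_test, design_review): load_test during design_review ✓
(load_test, onboarding): load_test during onboarding ✓
(onboarding, design_review): onboarding during design_review ✓
(retro, lunch): retro during lunch ✓
Count: 9.

9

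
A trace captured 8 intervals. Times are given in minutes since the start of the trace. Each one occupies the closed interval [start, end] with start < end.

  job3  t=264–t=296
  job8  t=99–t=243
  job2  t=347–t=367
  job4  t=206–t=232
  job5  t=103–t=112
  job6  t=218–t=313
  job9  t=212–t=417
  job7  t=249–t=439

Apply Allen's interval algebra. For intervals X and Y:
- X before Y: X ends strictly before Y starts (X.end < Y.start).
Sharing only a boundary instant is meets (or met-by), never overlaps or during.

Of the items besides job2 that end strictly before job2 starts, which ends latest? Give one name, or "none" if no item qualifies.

job6

Target job2 = [t=347, t=367].
job3 [t=264, t=296] → before → candidate.
job4 [t=206, t=232] → before → candidate.
job5 [t=103, t=112] → before → candidate.
job6 [t=218, t=313] → before → candidate.
job7 [t=249, t=439] → contains → excluded.
job8 [t=99, t=243] → before → candidate.
job9 [t=212, t=417] → contains → excluded.
Among candidates, latest end is t=313 → job6.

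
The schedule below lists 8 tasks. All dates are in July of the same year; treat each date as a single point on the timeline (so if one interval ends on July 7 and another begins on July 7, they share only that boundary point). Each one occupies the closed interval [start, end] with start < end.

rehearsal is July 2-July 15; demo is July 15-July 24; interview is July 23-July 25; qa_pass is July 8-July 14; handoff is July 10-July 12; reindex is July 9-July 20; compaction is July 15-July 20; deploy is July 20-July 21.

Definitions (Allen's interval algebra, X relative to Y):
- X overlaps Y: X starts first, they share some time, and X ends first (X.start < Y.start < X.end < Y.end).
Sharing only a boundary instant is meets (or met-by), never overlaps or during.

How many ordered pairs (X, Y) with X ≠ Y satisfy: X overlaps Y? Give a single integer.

4

Checking all 56 ordered pairs for relation 'overlaps'; matching pairs in alphabetical order:
(demo, interview): demo overlaps interview ✓
(qa_pass, reindex): qa_pass overlaps reindex ✓
(rehearsal, reindex): rehearsal overlaps reindex ✓
(reindex, demo): reindex overlaps demo ✓
Count: 4.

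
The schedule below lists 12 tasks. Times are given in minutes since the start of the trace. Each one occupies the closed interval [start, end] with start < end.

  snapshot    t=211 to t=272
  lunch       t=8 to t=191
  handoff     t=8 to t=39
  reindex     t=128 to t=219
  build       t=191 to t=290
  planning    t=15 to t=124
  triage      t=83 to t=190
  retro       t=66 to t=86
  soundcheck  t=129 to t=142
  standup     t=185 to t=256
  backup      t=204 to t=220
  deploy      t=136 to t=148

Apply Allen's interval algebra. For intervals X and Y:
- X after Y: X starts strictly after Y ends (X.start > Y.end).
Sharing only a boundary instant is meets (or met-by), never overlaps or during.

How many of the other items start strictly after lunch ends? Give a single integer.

Target lunch = [t=8, t=191].
backup [t=204, t=220] → after → counts.
build [t=191, t=290] → met-by → no.
deploy [t=136, t=148] → during → no.
handoff [t=8, t=39] → starts → no.
planning [t=15, t=124] → during → no.
reindex [t=128, t=219] → overlapped-by → no.
retro [t=66, t=86] → during → no.
snapshot [t=211, t=272] → after → counts.
soundcheck [t=129, t=142] → during → no.
standup [t=185, t=256] → overlapped-by → no.
triage [t=83, t=190] → during → no.
Total: 2.

2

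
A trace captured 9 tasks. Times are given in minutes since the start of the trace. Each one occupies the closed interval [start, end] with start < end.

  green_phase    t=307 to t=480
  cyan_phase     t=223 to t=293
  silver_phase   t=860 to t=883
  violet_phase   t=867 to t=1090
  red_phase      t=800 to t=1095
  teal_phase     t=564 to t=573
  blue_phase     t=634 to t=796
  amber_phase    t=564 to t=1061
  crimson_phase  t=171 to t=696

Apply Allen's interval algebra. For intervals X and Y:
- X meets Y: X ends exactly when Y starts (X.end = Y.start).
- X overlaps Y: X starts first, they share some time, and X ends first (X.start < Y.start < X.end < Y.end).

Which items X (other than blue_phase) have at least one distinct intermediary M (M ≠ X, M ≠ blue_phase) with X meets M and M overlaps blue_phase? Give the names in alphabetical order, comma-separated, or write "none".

Target blue_phase = [t=634, t=796].
Intermediaries M with M overlaps blue_phase: crimson_phase.
Via crimson_phase — items with X meets crimson_phase: none.
Union: none.

none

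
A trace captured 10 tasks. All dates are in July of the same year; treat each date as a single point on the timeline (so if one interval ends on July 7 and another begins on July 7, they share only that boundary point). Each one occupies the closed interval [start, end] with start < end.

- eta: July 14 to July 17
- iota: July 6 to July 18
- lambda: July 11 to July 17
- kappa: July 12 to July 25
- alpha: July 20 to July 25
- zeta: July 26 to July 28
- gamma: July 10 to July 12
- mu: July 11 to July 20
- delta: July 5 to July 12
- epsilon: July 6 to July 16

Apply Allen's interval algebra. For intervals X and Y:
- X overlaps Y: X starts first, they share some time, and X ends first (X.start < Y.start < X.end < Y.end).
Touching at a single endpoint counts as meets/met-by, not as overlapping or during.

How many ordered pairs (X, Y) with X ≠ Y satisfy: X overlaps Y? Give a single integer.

Checking all 90 ordered pairs for relation 'overlaps'; matching pairs in alphabetical order:
(delta, epsilon): delta overlaps epsilon ✓
(delta, iota): delta overlaps iota ✓
(delta, lambda): delta overlaps lambda ✓
(delta, mu): delta overlaps mu ✓
(epsilon, eta): epsilon overlaps eta ✓
(epsilon, kappa): epsilon overlaps kappa ✓
(epsilon, lambda): epsilon overlaps lambda ✓
(epsilon, mu): epsilon overlaps mu ✓
(gamma, lambda): gamma overlaps lambda ✓
(gamma, mu): gamma overlaps mu ✓
(iota, kappa): iota overlaps kappa ✓
(iota, mu): iota overlaps mu ✓
(lambda, kappa): lambda overlaps kappa ✓
(mu, kappa): mu overlaps kappa ✓
Count: 14.

14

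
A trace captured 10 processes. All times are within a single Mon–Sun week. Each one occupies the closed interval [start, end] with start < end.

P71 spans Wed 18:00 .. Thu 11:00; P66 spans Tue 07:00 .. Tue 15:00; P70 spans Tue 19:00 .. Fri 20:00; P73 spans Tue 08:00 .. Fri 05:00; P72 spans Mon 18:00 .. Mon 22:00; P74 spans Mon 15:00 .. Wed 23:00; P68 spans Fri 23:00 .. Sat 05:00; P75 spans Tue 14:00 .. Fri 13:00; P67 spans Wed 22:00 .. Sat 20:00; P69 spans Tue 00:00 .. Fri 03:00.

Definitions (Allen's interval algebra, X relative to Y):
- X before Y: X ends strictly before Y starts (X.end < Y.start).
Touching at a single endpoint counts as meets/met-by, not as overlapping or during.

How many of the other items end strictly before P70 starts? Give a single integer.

Target P70 = [Tue 19:00, Fri 20:00].
P66 [Tue 07:00, Tue 15:00] → before → counts.
P67 [Wed 22:00, Sat 20:00] → overlapped-by → no.
P68 [Fri 23:00, Sat 05:00] → after → no.
P69 [Tue 00:00, Fri 03:00] → overlaps → no.
P71 [Wed 18:00, Thu 11:00] → during → no.
P72 [Mon 18:00, Mon 22:00] → before → counts.
P73 [Tue 08:00, Fri 05:00] → overlaps → no.
P74 [Mon 15:00, Wed 23:00] → overlaps → no.
P75 [Tue 14:00, Fri 13:00] → overlaps → no.
Total: 2.

2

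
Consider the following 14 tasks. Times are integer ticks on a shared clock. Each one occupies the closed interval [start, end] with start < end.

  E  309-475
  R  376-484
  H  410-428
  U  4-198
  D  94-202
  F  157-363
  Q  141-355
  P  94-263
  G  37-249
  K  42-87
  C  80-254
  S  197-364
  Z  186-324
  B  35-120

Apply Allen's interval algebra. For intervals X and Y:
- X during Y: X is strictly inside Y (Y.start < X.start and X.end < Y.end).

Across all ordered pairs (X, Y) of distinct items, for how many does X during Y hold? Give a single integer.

10

Checking all 182 ordered pairs for relation 'during'; matching pairs in alphabetical order:
(B, U): B during U ✓
(D, C): D during C ✓
(D, G): D during G ✓
(H, E): H during E ✓
(H, R): H during R ✓
(K, B): K during B ✓
(K, G): K during G ✓
(K, U): K during U ✓
(Z, F): Z during F ✓
(Z, Q): Z during Q ✓
Count: 10.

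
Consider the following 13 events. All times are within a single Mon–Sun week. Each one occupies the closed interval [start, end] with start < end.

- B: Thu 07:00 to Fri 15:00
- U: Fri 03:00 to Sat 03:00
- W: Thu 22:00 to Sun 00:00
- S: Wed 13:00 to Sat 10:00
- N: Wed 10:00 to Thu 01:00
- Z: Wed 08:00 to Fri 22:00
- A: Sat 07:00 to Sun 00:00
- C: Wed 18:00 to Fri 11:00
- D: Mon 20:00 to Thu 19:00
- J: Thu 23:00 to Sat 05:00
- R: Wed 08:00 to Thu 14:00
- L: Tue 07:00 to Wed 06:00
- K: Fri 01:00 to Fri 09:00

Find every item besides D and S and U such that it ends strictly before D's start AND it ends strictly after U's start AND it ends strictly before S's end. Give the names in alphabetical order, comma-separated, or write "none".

Conditions: its end is strictly before D's start (X.end < Mon 20:00) AND its end is strictly after U's start (X.end > Fri 03:00) AND its end is strictly before S's end (X.end < Sat 10:00).
A: end Sun 00:00 < Mon 20:00? ✗; end Sun 00:00 > Fri 03:00? ✓; end Sun 00:00 < Sat 10:00? ✗ → no.
B: end Fri 15:00 < Mon 20:00? ✗; end Fri 15:00 > Fri 03:00? ✓; end Fri 15:00 < Sat 10:00? ✓ → no.
C: end Fri 11:00 < Mon 20:00? ✗; end Fri 11:00 > Fri 03:00? ✓; end Fri 11:00 < Sat 10:00? ✓ → no.
J: end Sat 05:00 < Mon 20:00? ✗; end Sat 05:00 > Fri 03:00? ✓; end Sat 05:00 < Sat 10:00? ✓ → no.
K: end Fri 09:00 < Mon 20:00? ✗; end Fri 09:00 > Fri 03:00? ✓; end Fri 09:00 < Sat 10:00? ✓ → no.
L: end Wed 06:00 < Mon 20:00? ✗; end Wed 06:00 > Fri 03:00? ✗; end Wed 06:00 < Sat 10:00? ✓ → no.
N: end Thu 01:00 < Mon 20:00? ✗; end Thu 01:00 > Fri 03:00? ✗; end Thu 01:00 < Sat 10:00? ✓ → no.
R: end Thu 14:00 < Mon 20:00? ✗; end Thu 14:00 > Fri 03:00? ✗; end Thu 14:00 < Sat 10:00? ✓ → no.
W: end Sun 00:00 < Mon 20:00? ✗; end Sun 00:00 > Fri 03:00? ✓; end Sun 00:00 < Sat 10:00? ✗ → no.
Z: end Fri 22:00 < Mon 20:00? ✗; end Fri 22:00 > Fri 03:00? ✓; end Fri 22:00 < Sat 10:00? ✓ → no.
Result: none.

none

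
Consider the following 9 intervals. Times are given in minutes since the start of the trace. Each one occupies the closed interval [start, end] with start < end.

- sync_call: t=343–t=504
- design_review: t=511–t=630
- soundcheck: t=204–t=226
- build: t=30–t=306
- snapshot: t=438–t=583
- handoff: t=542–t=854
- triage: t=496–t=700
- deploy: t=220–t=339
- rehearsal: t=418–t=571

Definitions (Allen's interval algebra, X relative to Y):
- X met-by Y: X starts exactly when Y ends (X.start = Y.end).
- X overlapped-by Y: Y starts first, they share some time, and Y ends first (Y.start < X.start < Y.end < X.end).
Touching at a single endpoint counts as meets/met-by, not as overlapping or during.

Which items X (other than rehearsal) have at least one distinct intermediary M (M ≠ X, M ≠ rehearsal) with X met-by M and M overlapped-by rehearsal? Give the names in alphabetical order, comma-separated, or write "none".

Target rehearsal = [t=418, t=571].
Intermediaries M with M overlapped-by rehearsal: design_review, handoff, snapshot, triage.
Via design_review — items with X met-by design_review: none.
Via handoff — items with X met-by handoff: none.
Via snapshot — items with X met-by snapshot: none.
Via triage — items with X met-by triage: none.
Union: none.

none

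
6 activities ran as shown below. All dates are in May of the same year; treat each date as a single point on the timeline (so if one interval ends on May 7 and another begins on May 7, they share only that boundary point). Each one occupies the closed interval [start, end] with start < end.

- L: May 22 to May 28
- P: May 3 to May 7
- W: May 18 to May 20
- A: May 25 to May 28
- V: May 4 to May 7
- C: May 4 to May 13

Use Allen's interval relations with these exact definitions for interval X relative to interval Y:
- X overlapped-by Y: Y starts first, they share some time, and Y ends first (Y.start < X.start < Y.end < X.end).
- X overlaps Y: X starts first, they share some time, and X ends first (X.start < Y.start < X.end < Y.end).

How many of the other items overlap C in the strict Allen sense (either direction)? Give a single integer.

1

Target C = [May 4, May 13].
A [May 25, May 28] → after → no.
L [May 22, May 28] → after → no.
P [May 3, May 7] → overlaps → counts.
V [May 4, May 7] → starts → no.
W [May 18, May 20] → after → no.
Total: 1.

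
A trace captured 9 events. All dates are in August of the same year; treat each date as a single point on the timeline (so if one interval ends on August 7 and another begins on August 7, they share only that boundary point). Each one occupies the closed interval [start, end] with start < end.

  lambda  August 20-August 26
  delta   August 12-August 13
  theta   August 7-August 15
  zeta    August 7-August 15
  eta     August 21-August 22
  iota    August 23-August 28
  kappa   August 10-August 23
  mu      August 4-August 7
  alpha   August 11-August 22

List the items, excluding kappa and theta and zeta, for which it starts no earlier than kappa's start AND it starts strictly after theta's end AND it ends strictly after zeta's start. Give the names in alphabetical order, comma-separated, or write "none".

Conditions: its start is no earlier than kappa's start (X.start >= August 10) AND its start is strictly after theta's end (X.start > August 15) AND its end is strictly after zeta's start (X.end > August 7).
alpha: start August 11 >= August 10? ✓; start August 11 > August 15? ✗; end August 22 > August 7? ✓ → no.
delta: start August 12 >= August 10? ✓; start August 12 > August 15? ✗; end August 13 > August 7? ✓ → no.
eta: start August 21 >= August 10? ✓; start August 21 > August 15? ✓; end August 22 > August 7? ✓ → yes.
iota: start August 23 >= August 10? ✓; start August 23 > August 15? ✓; end August 28 > August 7? ✓ → yes.
lambda: start August 20 >= August 10? ✓; start August 20 > August 15? ✓; end August 26 > August 7? ✓ → yes.
mu: start August 4 >= August 10? ✗; start August 4 > August 15? ✗; end August 7 > August 7? ✗ → no.
Result: eta, iota, lambda.

eta, iota, lambda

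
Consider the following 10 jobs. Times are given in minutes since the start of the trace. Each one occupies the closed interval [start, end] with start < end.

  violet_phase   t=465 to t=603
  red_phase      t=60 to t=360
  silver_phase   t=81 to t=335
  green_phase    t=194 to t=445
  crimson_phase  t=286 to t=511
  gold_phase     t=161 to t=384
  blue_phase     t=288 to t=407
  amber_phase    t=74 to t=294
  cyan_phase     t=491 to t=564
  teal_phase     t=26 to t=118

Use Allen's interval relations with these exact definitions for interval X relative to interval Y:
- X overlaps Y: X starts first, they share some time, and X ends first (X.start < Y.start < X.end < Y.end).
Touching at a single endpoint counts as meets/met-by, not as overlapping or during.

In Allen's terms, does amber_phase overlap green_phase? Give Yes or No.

Yes

amber_phase = [t=74, t=294], green_phase = [t=194, t=445].
Actual relation of amber_phase to green_phase: overlaps.
Asked whether 'overlaps' holds → Yes.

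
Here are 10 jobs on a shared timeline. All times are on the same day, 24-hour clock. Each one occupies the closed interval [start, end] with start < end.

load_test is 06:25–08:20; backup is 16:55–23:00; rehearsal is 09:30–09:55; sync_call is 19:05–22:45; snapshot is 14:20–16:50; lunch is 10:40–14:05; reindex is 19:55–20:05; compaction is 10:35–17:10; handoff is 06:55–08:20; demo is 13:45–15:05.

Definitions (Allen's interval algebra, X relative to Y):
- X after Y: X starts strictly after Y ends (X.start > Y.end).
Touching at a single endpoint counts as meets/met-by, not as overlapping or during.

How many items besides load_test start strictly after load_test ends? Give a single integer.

Target load_test = [06:25, 08:20].
backup [16:55, 23:00] → after → counts.
compaction [10:35, 17:10] → after → counts.
demo [13:45, 15:05] → after → counts.
handoff [06:55, 08:20] → finishes → no.
lunch [10:40, 14:05] → after → counts.
rehearsal [09:30, 09:55] → after → counts.
reindex [19:55, 20:05] → after → counts.
snapshot [14:20, 16:50] → after → counts.
sync_call [19:05, 22:45] → after → counts.
Total: 8.

8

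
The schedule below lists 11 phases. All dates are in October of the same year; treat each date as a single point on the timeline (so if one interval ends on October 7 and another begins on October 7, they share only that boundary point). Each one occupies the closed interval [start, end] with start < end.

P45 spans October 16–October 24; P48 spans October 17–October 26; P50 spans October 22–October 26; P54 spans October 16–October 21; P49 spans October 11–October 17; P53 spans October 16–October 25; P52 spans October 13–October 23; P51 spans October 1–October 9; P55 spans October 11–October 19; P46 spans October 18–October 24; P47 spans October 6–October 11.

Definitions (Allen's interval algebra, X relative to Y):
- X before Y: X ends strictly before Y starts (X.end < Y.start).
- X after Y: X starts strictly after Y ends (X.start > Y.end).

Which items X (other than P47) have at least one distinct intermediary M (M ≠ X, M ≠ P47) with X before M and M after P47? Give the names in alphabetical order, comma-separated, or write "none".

Target P47 = [October 6, October 11].
Intermediaries M with M after P47: P45, P46, P48, P50, P52, P53, P54.
Via P45 — items with X before P45: P51.
Via P46 — items with X before P46: P49, P51.
Via P48 — items with X before P48: P51.
Via P50 — items with X before P50: P49, P51, P54, P55.
Via P52 — items with X before P52: P51.
Via P53 — items with X before P53: P51.
Via P54 — items with X before P54: P51.
Union: P49, P51, P54, P55.

P49, P51, P54, P55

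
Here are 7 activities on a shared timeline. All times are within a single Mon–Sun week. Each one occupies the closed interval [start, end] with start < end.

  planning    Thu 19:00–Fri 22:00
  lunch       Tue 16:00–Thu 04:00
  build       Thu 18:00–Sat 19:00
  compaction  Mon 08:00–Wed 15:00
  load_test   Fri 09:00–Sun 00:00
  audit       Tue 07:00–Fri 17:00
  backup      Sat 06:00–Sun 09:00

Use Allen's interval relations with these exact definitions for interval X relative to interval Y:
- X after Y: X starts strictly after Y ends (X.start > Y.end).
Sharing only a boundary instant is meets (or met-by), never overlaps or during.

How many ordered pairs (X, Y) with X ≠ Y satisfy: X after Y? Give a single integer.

Checking all 42 ordered pairs for relation 'after'; matching pairs in alphabetical order:
(backup, audit): backup after audit ✓
(backup, compaction): backup after compaction ✓
(backup, lunch): backup after lunch ✓
(backup, planning): backup after planning ✓
(build, compaction): build after compaction ✓
(build, lunch): build after lunch ✓
(load_test, compaction): load_test after compaction ✓
(load_test, lunch): load_test after lunch ✓
(planning, compaction): planning after compaction ✓
(planning, lunch): planning after lunch ✓
Count: 10.

10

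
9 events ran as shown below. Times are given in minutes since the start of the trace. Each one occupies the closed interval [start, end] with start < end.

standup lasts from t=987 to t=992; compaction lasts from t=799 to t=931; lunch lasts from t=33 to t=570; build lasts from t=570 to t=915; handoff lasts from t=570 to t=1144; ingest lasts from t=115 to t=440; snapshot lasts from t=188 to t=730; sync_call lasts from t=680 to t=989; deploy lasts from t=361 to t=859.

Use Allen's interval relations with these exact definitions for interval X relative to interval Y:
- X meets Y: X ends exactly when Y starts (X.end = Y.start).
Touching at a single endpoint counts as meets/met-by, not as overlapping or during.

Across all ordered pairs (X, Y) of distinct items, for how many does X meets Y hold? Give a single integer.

Checking all 72 ordered pairs for relation 'meets'; matching pairs in alphabetical order:
(lunch, build): lunch meets build ✓
(lunch, handoff): lunch meets handoff ✓
Count: 2.

2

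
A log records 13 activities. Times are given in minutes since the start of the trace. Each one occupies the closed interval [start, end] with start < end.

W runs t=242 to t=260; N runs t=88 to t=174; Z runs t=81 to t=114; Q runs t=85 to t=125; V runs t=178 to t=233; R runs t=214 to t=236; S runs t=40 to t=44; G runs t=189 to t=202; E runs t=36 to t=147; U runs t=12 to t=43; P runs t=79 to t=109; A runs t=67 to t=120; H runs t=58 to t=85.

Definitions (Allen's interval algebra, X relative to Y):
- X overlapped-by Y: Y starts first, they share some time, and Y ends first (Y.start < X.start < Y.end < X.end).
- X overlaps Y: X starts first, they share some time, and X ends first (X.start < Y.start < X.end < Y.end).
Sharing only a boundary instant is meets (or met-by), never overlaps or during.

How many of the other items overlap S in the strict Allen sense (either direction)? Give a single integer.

Target S = [t=40, t=44].
A [t=67, t=120] → after → no.
E [t=36, t=147] → contains → no.
G [t=189, t=202] → after → no.
H [t=58, t=85] → after → no.
N [t=88, t=174] → after → no.
P [t=79, t=109] → after → no.
Q [t=85, t=125] → after → no.
R [t=214, t=236] → after → no.
U [t=12, t=43] → overlaps → counts.
V [t=178, t=233] → after → no.
W [t=242, t=260] → after → no.
Z [t=81, t=114] → after → no.
Total: 1.

1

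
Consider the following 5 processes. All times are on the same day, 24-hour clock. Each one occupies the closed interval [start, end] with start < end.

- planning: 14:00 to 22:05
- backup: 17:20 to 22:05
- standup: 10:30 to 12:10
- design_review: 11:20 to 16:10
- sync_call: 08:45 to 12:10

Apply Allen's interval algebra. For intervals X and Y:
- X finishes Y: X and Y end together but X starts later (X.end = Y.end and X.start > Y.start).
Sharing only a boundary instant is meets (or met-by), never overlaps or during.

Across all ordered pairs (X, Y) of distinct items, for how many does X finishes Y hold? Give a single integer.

2

Checking all 20 ordered pairs for relation 'finishes'; matching pairs in alphabetical order:
(backup, planning): backup finishes planning ✓
(standup, sync_call): standup finishes sync_call ✓
Count: 2.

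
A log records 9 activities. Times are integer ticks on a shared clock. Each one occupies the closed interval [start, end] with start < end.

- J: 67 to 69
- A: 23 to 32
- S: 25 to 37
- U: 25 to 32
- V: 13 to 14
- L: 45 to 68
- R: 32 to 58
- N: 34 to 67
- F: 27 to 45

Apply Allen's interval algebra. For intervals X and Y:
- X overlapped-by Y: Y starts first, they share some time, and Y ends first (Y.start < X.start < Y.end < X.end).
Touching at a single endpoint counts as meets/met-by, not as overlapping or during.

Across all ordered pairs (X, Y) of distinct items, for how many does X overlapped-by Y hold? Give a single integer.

Checking all 72 ordered pairs for relation 'overlapped-by'; matching pairs in alphabetical order:
(F, A): F overlapped-by A ✓
(F, S): F overlapped-by S ✓
(F, U): F overlapped-by U ✓
(J, L): J overlapped-by L ✓
(L, N): L overlapped-by N ✓
(L, R): L overlapped-by R ✓
(N, F): N overlapped-by F ✓
(N, R): N overlapped-by R ✓
(N, S): N overlapped-by S ✓
(R, F): R overlapped-by F ✓
(R, S): R overlapped-by S ✓
(S, A): S overlapped-by A ✓
Count: 12.

12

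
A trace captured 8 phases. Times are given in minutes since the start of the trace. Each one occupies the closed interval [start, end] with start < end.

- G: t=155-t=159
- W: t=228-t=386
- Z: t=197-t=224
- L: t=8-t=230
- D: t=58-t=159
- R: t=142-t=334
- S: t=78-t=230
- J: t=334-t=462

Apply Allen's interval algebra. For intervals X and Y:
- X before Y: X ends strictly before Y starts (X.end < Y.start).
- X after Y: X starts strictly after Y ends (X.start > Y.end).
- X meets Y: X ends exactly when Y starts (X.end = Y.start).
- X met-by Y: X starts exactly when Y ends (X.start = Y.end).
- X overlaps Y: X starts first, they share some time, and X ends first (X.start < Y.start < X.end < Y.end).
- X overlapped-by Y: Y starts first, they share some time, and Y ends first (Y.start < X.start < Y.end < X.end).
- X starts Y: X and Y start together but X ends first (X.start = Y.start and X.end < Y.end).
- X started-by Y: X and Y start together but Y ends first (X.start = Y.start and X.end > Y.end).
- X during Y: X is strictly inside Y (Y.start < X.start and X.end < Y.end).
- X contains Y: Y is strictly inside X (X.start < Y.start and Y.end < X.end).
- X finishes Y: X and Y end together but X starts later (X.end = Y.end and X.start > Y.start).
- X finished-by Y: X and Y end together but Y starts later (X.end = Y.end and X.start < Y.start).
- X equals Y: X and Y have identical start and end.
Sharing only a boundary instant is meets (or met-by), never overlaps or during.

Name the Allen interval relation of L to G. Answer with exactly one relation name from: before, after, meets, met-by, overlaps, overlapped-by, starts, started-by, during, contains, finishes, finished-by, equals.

L = [t=8, t=230]; G = [t=155, t=159].
Compare endpoints: L.start < G.start, L.start < G.end, L.end > G.start, L.end > G.end.
That pattern is 'contains'.

contains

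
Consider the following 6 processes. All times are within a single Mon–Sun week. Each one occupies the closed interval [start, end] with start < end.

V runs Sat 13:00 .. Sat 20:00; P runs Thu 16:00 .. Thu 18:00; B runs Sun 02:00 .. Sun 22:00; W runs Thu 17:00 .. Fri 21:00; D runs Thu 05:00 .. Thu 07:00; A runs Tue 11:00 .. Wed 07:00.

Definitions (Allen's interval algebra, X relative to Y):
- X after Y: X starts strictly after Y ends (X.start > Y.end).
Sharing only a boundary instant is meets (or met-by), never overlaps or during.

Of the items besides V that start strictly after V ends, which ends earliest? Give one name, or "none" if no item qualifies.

B

Target V = [Sat 13:00, Sat 20:00].
A [Tue 11:00, Wed 07:00] → before → excluded.
B [Sun 02:00, Sun 22:00] → after → candidate.
D [Thu 05:00, Thu 07:00] → before → excluded.
P [Thu 16:00, Thu 18:00] → before → excluded.
W [Thu 17:00, Fri 21:00] → before → excluded.
Among candidates, earliest end is Sun 22:00 → B.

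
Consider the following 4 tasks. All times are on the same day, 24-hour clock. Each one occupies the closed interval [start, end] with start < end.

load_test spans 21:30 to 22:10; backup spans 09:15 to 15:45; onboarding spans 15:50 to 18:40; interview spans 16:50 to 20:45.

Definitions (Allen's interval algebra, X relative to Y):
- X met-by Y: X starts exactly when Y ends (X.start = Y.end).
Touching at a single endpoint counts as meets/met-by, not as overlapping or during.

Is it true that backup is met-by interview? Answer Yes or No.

No

backup = [09:15, 15:45], interview = [16:50, 20:45].
Actual relation of backup to interview: before.
Asked whether 'met-by' holds → No.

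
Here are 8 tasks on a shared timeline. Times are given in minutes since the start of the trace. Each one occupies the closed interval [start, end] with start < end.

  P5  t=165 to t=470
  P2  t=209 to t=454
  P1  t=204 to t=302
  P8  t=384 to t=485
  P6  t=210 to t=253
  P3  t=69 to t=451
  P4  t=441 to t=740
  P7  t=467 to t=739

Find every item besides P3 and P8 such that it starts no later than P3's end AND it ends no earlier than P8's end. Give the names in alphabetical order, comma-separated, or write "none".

Conditions: its start is no later than P3's end (X.start <= t=451) AND its end is no earlier than P8's end (X.end >= t=485).
P1: start t=204 <= t=451? ✓; end t=302 >= t=485? ✗ → no.
P2: start t=209 <= t=451? ✓; end t=454 >= t=485? ✗ → no.
P4: start t=441 <= t=451? ✓; end t=740 >= t=485? ✓ → yes.
P5: start t=165 <= t=451? ✓; end t=470 >= t=485? ✗ → no.
P6: start t=210 <= t=451? ✓; end t=253 >= t=485? ✗ → no.
P7: start t=467 <= t=451? ✗; end t=739 >= t=485? ✓ → no.
Result: P4.

P4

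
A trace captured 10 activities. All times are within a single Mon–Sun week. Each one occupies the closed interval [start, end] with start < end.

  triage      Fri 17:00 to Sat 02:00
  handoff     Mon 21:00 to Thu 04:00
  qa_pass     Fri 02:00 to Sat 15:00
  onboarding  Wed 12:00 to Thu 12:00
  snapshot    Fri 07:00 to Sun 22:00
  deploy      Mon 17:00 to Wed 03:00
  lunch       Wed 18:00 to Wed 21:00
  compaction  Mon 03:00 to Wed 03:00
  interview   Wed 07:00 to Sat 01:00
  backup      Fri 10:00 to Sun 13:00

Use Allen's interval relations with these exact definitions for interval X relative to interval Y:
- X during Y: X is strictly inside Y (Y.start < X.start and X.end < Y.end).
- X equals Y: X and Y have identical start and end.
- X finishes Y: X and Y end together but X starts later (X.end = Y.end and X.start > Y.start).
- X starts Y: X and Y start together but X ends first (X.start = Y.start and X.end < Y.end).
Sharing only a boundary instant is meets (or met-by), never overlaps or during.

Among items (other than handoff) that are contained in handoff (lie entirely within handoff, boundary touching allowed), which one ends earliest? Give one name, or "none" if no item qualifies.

Target handoff = [Mon 21:00, Thu 04:00].
backup [Fri 10:00, Sun 13:00] → after → excluded.
compaction [Mon 03:00, Wed 03:00] → overlaps → excluded.
deploy [Mon 17:00, Wed 03:00] → overlaps → excluded.
interview [Wed 07:00, Sat 01:00] → overlapped-by → excluded.
lunch [Wed 18:00, Wed 21:00] → during → candidate.
onboarding [Wed 12:00, Thu 12:00] → overlapped-by → excluded.
qa_pass [Fri 02:00, Sat 15:00] → after → excluded.
snapshot [Fri 07:00, Sun 22:00] → after → excluded.
triage [Fri 17:00, Sat 02:00] → after → excluded.
Among candidates, earliest end is Wed 21:00 → lunch.

lunch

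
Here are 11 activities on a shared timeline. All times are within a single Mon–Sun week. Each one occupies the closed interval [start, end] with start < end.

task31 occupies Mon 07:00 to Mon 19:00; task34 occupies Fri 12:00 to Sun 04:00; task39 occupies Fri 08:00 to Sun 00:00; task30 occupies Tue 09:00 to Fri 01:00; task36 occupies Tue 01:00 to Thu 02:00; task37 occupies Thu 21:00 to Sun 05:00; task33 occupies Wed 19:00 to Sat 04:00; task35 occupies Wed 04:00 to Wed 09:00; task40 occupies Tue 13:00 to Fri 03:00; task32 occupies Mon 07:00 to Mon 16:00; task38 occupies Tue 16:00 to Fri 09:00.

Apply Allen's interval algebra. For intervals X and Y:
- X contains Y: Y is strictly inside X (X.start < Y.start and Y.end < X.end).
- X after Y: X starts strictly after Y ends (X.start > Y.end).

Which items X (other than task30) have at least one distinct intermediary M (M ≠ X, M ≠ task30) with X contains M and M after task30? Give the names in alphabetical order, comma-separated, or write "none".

Target task30 = [Tue 09:00, Fri 01:00].
Intermediaries M with M after task30: task34, task39.
Via task34 — items with X contains task34: task37.
Via task39 — items with X contains task39: task37.
Union: task37.

task37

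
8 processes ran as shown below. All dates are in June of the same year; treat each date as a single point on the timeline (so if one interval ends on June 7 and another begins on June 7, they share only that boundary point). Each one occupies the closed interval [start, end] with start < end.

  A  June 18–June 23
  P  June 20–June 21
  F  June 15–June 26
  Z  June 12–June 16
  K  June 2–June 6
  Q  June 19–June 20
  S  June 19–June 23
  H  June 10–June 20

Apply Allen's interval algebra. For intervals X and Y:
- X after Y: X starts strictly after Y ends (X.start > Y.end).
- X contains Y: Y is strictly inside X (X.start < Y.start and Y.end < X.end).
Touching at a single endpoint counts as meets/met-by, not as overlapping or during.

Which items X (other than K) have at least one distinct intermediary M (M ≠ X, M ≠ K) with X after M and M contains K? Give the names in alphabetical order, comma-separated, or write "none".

none

Target K = [June 2, June 6].
Intermediaries M with M contains K: none.
Union: none.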